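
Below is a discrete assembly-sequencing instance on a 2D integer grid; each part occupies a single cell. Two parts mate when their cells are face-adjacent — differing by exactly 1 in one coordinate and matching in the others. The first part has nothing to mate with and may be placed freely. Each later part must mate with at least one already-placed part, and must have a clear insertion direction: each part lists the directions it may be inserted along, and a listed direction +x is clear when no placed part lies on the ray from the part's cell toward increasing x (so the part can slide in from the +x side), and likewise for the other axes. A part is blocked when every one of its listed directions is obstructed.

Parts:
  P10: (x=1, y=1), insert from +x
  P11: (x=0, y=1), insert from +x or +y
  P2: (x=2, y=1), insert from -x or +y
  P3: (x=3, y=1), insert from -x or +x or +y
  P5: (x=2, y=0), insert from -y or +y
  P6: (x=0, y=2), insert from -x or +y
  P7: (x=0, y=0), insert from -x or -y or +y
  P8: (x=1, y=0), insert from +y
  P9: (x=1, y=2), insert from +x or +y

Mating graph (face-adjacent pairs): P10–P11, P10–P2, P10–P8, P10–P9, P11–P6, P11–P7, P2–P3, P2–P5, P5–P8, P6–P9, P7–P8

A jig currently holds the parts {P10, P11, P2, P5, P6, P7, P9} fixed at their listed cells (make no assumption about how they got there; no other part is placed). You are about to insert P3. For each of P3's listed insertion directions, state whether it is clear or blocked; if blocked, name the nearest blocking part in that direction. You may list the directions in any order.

-x: nearest on ray is P2@(2, 1) ⇒ blocked
+x: ray from P3(3, 1) has no placed part ⇒ clear
+y: ray from P3(3, 1) has no placed part ⇒ clear

+x: clear; +y: clear; -x: blocked by P2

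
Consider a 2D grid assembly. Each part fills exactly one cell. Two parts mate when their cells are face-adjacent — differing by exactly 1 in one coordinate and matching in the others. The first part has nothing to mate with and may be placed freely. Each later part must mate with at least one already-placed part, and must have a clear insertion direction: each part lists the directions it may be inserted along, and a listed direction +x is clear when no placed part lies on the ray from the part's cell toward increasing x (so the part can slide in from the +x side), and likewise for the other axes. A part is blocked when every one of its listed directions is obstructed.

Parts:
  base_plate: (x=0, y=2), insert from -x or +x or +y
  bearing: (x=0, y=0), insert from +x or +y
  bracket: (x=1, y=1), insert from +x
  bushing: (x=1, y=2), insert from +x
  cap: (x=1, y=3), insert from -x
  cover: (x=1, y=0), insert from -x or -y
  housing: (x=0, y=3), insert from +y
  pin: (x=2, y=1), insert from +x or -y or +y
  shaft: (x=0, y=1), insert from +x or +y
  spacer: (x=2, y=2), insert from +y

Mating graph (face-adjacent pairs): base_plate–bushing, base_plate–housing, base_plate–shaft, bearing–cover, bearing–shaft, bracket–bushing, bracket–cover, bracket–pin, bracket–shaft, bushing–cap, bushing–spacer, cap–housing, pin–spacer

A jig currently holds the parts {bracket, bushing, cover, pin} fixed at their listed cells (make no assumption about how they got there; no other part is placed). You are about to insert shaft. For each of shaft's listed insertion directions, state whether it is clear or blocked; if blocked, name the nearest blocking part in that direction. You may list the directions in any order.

+x: blocked by bracket; +y: clear

+x: nearest on ray is bracket@(1, 1) ⇒ blocked
+y: ray from shaft(0, 1) has no placed part ⇒ clear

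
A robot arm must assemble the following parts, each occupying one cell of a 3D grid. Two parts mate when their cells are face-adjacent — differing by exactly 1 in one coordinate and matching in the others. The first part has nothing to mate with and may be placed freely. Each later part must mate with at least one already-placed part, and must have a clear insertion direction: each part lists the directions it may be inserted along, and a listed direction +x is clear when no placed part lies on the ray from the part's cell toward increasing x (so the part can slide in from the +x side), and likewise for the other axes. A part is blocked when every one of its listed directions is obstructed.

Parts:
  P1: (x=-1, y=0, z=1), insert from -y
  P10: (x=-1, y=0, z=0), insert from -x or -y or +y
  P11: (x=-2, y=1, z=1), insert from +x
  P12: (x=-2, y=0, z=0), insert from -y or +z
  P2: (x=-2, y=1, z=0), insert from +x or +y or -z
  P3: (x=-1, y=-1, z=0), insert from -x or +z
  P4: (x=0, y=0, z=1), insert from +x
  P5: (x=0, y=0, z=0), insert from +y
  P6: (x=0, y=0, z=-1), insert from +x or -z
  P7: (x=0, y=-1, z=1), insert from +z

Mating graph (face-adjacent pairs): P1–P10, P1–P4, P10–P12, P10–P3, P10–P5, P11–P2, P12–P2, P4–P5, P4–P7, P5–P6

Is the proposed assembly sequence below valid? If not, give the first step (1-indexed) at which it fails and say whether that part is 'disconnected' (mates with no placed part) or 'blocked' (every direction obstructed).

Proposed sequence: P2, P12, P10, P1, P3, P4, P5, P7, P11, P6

Valid

1. P2@(-2, 1, 0) [+x clear] — {P2}
2. P12@(-2, 0, 0) [-y clear] — {P12, P2}
3. P10@(-1, 0, 0) [-y clear] — {P10, P12, P2}
4. P1@(-1, 0, 1) [-y clear] — {P1, P10, P12, P2}
5. P3@(-1, -1, 0) [-x clear] — {P1, P10, P12, P2, P3}
6. P4@(0, 0, 1) [+x clear] — {P1, P10, P12, P2, P3, P4}
7. P5@(0, 0, 0) [+y clear] — {P1, P10, P12, P2, P3, P4, P5}
8. P7@(0, -1, 1) [+z clear] — {P1, P10, P12, P2, P3, P4, P5, P7}
9. P11@(-2, 1, 1) [+x clear] — {P1, P10, P11, P12, P2, P3, P4, P5, P7}
10. P6@(0, 0, -1) [+x clear] — {P1, P10, P11, P12, P2, P3, P4, P5, P6, P7}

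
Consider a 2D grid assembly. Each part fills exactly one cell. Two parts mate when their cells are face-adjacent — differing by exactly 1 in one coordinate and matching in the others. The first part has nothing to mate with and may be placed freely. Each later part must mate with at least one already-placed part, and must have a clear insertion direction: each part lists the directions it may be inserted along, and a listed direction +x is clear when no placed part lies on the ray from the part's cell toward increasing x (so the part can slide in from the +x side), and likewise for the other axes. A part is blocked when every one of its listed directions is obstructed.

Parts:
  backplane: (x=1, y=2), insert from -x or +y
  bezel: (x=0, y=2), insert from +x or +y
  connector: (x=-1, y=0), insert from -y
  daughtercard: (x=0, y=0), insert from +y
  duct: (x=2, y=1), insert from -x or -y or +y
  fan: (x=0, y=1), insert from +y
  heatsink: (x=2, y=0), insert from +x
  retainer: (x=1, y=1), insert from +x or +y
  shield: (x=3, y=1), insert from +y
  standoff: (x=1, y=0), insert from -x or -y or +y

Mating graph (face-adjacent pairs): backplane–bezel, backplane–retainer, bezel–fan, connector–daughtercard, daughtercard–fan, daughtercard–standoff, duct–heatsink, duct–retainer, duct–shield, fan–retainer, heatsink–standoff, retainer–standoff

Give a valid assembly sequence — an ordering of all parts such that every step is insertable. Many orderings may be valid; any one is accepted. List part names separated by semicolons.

1. shield@(3, 1) [+y clear] — {shield}
2. duct@(2, 1) [-x clear] — {duct, shield}
3. heatsink@(2, 0) [+x clear] — {duct, heatsink, shield}
4. standoff@(1, 0) [-x clear] — {duct, heatsink, shield, standoff}
5. daughtercard@(0, 0) [+y clear] — {daughtercard, duct, heatsink, shield, standoff}
6. connector@(-1, 0) [-y clear] — {connector, daughtercard, duct, heatsink, shield, standoff}
7. fan@(0, 1) [+y clear] — {connector, daughtercard, duct, fan, heatsink, shield, standoff}
8. retainer@(1, 1) [+y clear] — {connector, daughtercard, duct, fan, heatsink, retainer, shield, standoff}
9. backplane@(1, 2) [-x clear] — {backplane, connector, daughtercard, duct, fan, heatsink, retainer, shield, standoff}
10. bezel@(0, 2) [+y clear] — {backplane, bezel, connector, daughtercard, duct, fan, heatsink, retainer, shield, standoff}

shield; duct; heatsink; standoff; daughtercard; connector; fan; retainer; backplane; bezel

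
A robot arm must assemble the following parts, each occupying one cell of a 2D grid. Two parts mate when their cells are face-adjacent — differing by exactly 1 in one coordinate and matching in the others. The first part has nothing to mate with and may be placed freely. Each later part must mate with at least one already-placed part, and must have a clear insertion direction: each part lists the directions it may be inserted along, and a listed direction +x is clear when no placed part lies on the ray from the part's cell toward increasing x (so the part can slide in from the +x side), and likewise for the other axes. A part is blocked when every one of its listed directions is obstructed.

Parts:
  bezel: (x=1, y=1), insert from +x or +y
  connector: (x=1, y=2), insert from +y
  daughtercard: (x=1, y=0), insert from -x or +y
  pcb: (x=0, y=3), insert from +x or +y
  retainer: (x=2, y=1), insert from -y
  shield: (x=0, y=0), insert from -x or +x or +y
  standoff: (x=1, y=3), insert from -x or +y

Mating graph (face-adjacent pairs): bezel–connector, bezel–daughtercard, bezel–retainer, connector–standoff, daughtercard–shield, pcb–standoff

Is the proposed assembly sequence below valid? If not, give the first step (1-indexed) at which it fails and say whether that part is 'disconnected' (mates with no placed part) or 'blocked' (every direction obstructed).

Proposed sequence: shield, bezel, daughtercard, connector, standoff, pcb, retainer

Invalid at step 2 (disconnected)

1. shield@(0, 0) [-x clear] — {shield}
2. bezel@(1, 1) — no placed neighbour ⇒ disconnected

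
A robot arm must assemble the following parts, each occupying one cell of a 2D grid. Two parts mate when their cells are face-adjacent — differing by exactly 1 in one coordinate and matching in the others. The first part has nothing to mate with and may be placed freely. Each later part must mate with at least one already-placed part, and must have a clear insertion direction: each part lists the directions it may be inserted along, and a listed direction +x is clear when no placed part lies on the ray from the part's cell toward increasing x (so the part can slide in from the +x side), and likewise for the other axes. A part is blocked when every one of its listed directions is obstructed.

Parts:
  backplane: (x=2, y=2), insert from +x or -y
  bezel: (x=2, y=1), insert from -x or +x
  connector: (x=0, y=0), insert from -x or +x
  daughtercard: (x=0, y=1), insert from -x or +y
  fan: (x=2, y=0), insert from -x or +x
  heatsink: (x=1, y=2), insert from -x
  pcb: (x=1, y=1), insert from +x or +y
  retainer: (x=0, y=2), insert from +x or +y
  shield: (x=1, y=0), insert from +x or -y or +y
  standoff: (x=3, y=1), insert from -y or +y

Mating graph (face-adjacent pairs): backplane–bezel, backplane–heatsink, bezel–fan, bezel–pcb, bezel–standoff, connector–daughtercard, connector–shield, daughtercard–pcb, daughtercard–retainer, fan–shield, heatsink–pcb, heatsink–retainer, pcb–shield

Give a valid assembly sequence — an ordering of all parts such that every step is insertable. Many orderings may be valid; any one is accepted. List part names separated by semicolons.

1. pcb@(1, 1) [+x clear] — {pcb}
2. daughtercard@(0, 1) [-x clear] — {daughtercard, pcb}
3. shield@(1, 0) [+x clear] — {daughtercard, pcb, shield}
4. fan@(2, 0) [+x clear] — {daughtercard, fan, pcb, shield}
5. heatsink@(1, 2) [-x clear] — {daughtercard, fan, heatsink, pcb, shield}
6. backplane@(2, 2) [+x clear] — {backplane, daughtercard, fan, heatsink, pcb, shield}
7. bezel@(2, 1) [+x clear] — {backplane, bezel, daughtercard, fan, heatsink, pcb, shield}
8. standoff@(3, 1) [-y clear] — {backplane, bezel, daughtercard, fan, heatsink, pcb, shield, standoff}
9. connector@(0, 0) [-x clear] — {backplane, bezel, connector, daughtercard, fan, heatsink, pcb, shield, standoff}
10. retainer@(0, 2) [+y clear] — {backplane, bezel, connector, daughtercard, fan, heatsink, pcb, retainer, shield, standoff}

pcb; daughtercard; shield; fan; heatsink; backplane; bezel; standoff; connector; retainer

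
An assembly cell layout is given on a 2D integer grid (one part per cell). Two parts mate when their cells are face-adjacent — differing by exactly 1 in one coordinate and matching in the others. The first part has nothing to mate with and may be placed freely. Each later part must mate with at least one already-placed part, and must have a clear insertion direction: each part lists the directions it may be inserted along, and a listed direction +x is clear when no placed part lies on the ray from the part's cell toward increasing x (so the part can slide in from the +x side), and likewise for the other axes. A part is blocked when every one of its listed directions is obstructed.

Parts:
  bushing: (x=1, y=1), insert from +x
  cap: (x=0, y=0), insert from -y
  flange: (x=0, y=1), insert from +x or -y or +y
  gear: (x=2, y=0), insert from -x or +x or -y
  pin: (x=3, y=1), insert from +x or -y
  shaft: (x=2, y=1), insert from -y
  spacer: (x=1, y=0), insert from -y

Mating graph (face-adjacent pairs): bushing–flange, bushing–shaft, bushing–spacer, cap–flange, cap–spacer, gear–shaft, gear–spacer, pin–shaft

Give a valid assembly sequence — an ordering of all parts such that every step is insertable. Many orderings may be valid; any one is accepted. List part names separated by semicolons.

1. flange@(0, 1) [+x clear] — {flange}
2. bushing@(1, 1) [+x clear] — {bushing, flange}
3. spacer@(1, 0) [-y clear] — {bushing, flange, spacer}
4. shaft@(2, 1) [-y clear] — {bushing, flange, shaft, spacer}
5. gear@(2, 0) [+x clear] — {bushing, flange, gear, shaft, spacer}
6. cap@(0, 0) [-y clear] — {bushing, cap, flange, gear, shaft, spacer}
7. pin@(3, 1) [+x clear] — {bushing, cap, flange, gear, pin, shaft, spacer}

flange; bushing; spacer; shaft; gear; cap; pin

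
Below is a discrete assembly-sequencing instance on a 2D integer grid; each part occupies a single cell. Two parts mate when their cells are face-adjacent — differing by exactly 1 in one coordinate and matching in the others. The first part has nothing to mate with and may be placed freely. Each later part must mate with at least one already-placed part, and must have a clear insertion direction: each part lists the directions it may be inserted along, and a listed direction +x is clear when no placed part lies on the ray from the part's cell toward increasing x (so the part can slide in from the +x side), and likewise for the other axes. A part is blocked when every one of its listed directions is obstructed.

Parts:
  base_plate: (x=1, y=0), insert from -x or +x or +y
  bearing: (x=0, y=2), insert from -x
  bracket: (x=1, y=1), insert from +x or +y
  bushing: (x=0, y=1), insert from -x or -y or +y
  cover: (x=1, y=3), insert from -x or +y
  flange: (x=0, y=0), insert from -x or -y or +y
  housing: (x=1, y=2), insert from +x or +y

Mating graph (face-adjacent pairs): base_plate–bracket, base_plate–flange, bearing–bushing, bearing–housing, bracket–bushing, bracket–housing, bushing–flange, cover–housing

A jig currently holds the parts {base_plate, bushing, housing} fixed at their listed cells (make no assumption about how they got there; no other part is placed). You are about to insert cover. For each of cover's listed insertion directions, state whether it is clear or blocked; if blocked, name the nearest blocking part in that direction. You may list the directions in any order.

+y: clear; -x: clear

-x: ray from cover(1, 3) has no placed part ⇒ clear
+y: ray from cover(1, 3) has no placed part ⇒ clear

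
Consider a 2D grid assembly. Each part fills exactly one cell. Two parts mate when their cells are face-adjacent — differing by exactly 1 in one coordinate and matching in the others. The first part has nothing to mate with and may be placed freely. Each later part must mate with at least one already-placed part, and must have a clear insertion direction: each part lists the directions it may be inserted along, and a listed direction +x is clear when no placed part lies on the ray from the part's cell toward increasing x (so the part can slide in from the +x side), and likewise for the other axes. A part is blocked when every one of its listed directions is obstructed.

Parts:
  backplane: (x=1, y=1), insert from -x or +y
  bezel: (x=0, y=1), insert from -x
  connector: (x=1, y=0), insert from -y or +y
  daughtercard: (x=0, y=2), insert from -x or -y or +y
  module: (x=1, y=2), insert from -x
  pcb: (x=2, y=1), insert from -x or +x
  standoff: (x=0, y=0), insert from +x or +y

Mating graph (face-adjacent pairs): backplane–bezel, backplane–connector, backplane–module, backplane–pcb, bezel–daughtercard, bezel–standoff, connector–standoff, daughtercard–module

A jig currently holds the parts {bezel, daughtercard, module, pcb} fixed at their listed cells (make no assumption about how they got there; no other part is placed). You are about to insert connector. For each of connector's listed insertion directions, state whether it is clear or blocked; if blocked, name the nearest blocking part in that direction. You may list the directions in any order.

-y: ray from connector(1, 0) has no placed part ⇒ clear
+y: nearest on ray is module@(1, 2) ⇒ blocked

+y: blocked by module; -y: clear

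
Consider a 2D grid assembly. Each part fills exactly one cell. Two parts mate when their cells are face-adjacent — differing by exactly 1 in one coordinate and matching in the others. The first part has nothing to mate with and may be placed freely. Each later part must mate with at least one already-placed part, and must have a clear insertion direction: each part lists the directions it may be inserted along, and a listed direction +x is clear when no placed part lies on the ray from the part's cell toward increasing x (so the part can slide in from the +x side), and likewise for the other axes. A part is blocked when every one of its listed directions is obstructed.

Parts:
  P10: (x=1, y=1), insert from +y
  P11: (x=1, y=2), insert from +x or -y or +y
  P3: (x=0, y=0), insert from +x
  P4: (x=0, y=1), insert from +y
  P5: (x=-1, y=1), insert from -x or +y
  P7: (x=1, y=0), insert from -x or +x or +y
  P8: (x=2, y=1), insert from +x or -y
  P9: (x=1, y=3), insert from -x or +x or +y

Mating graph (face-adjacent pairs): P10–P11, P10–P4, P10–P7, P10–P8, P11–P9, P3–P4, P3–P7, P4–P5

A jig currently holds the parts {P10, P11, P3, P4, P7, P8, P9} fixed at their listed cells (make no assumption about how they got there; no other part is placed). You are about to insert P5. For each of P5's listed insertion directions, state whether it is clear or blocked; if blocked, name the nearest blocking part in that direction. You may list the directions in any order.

+y: clear; -x: clear

-x: ray from P5(-1, 1) has no placed part ⇒ clear
+y: ray from P5(-1, 1) has no placed part ⇒ clear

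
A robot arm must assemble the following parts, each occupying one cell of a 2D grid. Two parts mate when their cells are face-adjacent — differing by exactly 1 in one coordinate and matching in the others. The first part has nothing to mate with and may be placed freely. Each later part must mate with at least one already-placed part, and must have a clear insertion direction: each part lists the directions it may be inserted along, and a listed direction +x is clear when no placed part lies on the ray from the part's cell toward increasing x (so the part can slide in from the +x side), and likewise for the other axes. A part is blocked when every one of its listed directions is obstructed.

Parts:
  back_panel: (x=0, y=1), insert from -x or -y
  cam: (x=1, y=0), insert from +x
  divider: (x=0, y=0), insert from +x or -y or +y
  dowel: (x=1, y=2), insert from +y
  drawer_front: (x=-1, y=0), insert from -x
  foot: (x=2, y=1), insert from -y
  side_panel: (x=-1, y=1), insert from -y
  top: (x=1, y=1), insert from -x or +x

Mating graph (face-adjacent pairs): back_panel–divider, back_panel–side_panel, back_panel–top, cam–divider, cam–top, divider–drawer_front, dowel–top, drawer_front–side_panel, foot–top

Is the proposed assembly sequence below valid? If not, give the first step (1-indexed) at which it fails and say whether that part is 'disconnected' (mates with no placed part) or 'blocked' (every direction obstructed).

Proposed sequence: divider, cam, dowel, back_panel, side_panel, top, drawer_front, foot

1. divider@(0, 0) [+x clear] — {divider}
2. cam@(1, 0) [+x clear] — {cam, divider}
3. dowel@(1, 2) — no placed neighbour ⇒ disconnected

Invalid at step 3 (disconnected)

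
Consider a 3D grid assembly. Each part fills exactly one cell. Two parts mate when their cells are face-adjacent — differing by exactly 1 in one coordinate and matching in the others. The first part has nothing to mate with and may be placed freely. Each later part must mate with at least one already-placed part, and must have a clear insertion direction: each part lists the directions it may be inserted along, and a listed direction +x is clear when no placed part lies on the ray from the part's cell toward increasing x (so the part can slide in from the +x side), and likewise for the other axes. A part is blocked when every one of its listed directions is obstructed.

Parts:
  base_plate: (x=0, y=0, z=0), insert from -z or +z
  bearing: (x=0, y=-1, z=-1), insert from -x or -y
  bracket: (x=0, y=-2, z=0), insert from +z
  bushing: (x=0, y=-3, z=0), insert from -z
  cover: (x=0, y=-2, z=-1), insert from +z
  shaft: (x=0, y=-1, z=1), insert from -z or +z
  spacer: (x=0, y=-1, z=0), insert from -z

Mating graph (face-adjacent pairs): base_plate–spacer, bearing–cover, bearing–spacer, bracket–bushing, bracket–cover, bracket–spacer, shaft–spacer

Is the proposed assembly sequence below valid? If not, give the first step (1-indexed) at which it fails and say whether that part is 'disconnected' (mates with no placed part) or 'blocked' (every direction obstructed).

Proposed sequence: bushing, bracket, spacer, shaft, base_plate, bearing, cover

1. bushing@(0, -3, 0) [-z clear] — {bushing}
2. bracket@(0, -2, 0) [+z clear] — {bracket, bushing}
3. spacer@(0, -1, 0) [-z clear] — {bracket, bushing, spacer}
4. shaft@(0, -1, 1) [+z clear] — {bracket, bushing, shaft, spacer}
5. base_plate@(0, 0, 0) [-z clear] — {base_plate, bracket, bushing, shaft, spacer}
6. bearing@(0, -1, -1) [-x clear] — {base_plate, bearing, bracket, bushing, shaft, spacer}
7. cover@(0, -2, -1) — +z all obstructed ⇒ blocked

Invalid at step 7 (blocked)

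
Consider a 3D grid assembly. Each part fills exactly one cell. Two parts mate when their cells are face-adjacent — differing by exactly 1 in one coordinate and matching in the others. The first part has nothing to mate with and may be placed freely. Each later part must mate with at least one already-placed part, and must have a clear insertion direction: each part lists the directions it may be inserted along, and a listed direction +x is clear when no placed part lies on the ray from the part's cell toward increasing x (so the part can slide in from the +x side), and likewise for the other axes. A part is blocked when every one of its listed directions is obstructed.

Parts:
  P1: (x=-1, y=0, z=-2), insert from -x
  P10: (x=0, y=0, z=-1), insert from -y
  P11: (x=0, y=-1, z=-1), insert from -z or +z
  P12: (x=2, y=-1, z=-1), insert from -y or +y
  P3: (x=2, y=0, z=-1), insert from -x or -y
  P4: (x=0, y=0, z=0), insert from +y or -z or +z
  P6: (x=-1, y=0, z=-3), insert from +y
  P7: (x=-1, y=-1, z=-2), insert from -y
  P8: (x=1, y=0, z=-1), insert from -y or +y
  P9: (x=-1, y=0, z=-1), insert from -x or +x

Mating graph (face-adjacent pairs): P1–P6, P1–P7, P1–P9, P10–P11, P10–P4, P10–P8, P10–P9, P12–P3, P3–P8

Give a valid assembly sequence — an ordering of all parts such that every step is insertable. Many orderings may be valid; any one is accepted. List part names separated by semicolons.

1. P1@(-1, 0, -2) [-x clear] — {P1}
2. P7@(-1, -1, -2) [-y clear] — {P1, P7}
3. P9@(-1, 0, -1) [-x clear] — {P1, P7, P9}
4. P10@(0, 0, -1) [-y clear] — {P1, P10, P7, P9}
5. P8@(1, 0, -1) [-y clear] — {P1, P10, P7, P8, P9}
6. P3@(2, 0, -1) [-y clear] — {P1, P10, P3, P7, P8, P9}
7. P12@(2, -1, -1) [-y clear] — {P1, P10, P12, P3, P7, P8, P9}
8. P6@(-1, 0, -3) [+y clear] — {P1, P10, P12, P3, P6, P7, P8, P9}
9. P4@(0, 0, 0) [+y clear] — {P1, P10, P12, P3, P4, P6, P7, P8, P9}
10. P11@(0, -1, -1) [-z clear] — {P1, P10, P11, P12, P3, P4, P6, P7, P8, P9}

P1; P7; P9; P10; P8; P3; P12; P6; P4; P11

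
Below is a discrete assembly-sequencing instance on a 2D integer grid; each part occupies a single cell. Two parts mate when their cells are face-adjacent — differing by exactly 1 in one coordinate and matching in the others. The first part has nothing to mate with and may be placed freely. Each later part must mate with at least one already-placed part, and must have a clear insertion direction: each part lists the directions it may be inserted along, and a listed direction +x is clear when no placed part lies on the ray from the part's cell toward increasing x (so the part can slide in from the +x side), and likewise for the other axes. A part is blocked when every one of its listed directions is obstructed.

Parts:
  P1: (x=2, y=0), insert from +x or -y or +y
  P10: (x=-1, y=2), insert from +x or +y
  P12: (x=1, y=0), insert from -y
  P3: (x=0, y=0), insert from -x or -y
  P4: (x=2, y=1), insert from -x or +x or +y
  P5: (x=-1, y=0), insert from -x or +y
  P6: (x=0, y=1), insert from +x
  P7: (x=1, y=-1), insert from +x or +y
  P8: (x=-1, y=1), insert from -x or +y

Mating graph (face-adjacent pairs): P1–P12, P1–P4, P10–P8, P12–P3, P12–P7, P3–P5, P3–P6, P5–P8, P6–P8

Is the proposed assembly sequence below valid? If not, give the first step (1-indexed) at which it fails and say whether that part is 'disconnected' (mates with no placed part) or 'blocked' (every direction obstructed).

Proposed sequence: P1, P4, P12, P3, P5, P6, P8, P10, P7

Invalid at step 6 (blocked)

1. P1@(2, 0) [+x clear] — {P1}
2. P4@(2, 1) [-x clear] — {P1, P4}
3. P12@(1, 0) [-y clear] — {P1, P12, P4}
4. P3@(0, 0) [-x clear] — {P1, P12, P3, P4}
5. P5@(-1, 0) [-x clear] — {P1, P12, P3, P4, P5}
6. P6@(0, 1) — +x all obstructed ⇒ blocked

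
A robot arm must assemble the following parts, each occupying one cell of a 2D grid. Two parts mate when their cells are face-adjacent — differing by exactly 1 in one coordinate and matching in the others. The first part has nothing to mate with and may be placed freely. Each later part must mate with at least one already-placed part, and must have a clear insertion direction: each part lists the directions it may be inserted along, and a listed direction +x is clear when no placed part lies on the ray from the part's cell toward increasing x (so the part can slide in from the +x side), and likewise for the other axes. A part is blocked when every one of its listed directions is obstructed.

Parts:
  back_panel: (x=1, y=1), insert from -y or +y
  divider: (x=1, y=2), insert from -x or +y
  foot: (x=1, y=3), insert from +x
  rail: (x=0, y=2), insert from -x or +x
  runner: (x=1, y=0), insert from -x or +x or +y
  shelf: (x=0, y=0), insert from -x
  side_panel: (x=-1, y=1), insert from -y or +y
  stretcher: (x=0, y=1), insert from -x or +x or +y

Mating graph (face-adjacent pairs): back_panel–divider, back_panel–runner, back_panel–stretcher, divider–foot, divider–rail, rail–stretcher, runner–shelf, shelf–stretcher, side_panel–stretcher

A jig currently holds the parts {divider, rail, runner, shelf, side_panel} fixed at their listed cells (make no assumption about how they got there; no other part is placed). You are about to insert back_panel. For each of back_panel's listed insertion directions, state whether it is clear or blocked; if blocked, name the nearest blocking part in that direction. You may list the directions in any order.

+y: blocked by divider; -y: blocked by runner

-y: nearest on ray is runner@(1, 0) ⇒ blocked
+y: nearest on ray is divider@(1, 2) ⇒ blocked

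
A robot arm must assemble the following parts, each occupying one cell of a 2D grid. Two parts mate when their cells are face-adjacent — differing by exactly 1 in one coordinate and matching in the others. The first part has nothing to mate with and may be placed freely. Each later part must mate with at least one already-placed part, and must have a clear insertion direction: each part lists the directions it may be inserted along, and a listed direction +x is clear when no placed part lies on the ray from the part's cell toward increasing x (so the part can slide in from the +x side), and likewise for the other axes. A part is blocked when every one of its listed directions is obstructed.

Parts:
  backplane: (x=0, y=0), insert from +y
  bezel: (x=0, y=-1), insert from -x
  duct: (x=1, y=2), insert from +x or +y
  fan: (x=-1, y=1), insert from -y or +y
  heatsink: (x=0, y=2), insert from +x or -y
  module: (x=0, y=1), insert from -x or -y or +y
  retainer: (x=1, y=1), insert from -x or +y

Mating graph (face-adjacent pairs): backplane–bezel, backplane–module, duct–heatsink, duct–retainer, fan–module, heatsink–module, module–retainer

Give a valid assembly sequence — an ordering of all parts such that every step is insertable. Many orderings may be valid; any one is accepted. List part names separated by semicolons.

backplane; module; fan; heatsink; retainer; duct; bezel

1. backplane@(0, 0) [+y clear] — {backplane}
2. module@(0, 1) [-x clear] — {backplane, module}
3. fan@(-1, 1) [-y clear] — {backplane, fan, module}
4. heatsink@(0, 2) [+x clear] — {backplane, fan, heatsink, module}
5. retainer@(1, 1) [+y clear] — {backplane, fan, heatsink, module, retainer}
6. duct@(1, 2) [+x clear] — {backplane, duct, fan, heatsink, module, retainer}
7. bezel@(0, -1) [-x clear] — {backplane, bezel, duct, fan, heatsink, module, retainer}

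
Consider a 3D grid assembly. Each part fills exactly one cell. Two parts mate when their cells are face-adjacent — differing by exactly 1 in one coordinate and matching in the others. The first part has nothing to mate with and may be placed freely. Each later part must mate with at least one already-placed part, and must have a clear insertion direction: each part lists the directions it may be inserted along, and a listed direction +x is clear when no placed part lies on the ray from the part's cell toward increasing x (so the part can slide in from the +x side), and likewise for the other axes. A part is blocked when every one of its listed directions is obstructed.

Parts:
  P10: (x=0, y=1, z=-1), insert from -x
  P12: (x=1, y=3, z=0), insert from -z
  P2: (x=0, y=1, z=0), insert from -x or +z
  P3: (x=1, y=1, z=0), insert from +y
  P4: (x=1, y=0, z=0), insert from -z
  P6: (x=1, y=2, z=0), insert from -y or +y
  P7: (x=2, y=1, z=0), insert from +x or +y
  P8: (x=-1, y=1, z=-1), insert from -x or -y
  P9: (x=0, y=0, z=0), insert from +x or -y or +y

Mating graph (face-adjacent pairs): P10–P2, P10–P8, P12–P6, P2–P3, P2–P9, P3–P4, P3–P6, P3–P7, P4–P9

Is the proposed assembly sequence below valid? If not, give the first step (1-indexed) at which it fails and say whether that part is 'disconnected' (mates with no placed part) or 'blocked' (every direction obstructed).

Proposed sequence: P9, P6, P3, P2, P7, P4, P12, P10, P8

1. P9@(0, 0, 0) [+x clear] — {P9}
2. P6@(1, 2, 0) — no placed neighbour ⇒ disconnected

Invalid at step 2 (disconnected)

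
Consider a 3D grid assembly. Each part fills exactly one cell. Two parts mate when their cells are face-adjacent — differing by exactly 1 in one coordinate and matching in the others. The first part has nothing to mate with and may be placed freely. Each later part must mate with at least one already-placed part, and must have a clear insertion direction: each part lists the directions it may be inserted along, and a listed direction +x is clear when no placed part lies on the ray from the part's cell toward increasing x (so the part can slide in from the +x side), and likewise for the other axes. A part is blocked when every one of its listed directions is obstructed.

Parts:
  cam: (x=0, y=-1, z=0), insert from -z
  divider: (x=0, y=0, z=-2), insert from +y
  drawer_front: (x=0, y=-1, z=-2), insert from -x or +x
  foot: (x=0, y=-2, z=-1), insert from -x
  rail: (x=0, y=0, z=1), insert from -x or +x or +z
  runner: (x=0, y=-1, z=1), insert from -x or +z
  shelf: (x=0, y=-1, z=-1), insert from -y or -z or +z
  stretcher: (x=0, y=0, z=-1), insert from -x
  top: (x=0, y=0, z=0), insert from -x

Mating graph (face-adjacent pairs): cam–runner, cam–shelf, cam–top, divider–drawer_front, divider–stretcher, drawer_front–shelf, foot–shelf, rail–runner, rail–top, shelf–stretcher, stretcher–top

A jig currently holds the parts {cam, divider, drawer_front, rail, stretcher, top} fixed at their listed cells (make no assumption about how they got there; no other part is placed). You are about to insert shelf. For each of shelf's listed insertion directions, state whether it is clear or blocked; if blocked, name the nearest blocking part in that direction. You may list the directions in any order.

-y: ray from shelf(0, -1, -1) has no placed part ⇒ clear
-z: nearest on ray is drawer_front@(0, -1, -2) ⇒ blocked
+z: nearest on ray is cam@(0, -1, 0) ⇒ blocked

+z: blocked by cam; -y: clear; -z: blocked by drawer_front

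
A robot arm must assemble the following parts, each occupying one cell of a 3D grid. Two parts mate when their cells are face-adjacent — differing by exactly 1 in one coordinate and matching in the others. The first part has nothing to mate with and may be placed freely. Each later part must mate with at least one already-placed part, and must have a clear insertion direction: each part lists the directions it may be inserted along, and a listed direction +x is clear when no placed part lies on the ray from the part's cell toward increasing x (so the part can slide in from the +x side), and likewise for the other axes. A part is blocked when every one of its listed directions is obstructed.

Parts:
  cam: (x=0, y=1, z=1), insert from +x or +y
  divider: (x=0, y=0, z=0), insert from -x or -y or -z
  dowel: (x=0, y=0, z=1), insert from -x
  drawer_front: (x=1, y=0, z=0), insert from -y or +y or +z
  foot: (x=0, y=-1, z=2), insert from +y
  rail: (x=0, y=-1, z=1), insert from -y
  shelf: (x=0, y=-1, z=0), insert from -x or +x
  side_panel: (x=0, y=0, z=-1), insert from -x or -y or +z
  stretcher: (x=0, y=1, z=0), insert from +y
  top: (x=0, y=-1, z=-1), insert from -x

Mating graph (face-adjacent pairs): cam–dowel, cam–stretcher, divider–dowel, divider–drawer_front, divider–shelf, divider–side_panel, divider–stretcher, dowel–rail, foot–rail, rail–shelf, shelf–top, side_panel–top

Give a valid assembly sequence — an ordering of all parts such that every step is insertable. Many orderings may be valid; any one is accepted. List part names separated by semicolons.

shelf; rail; foot; divider; stretcher; dowel; side_panel; cam; top; drawer_front

1. shelf@(0, -1, 0) [-x clear] — {shelf}
2. rail@(0, -1, 1) [-y clear] — {rail, shelf}
3. foot@(0, -1, 2) [+y clear] — {foot, rail, shelf}
4. divider@(0, 0, 0) [-x clear] — {divider, foot, rail, shelf}
5. stretcher@(0, 1, 0) [+y clear] — {divider, foot, rail, shelf, stretcher}
6. dowel@(0, 0, 1) [-x clear] — {divider, dowel, foot, rail, shelf, stretcher}
7. side_panel@(0, 0, -1) [-x clear] — {divider, dowel, foot, rail, shelf, side_panel, stretcher}
8. cam@(0, 1, 1) [+x clear] — {cam, divider, dowel, foot, rail, shelf, side_panel, stretcher}
9. top@(0, -1, -1) [-x clear] — {cam, divider, dowel, foot, rail, shelf, side_panel, stretcher, top}
10. drawer_front@(1, 0, 0) [-y clear] — {cam, divider, dowel, drawer_front, foot, rail, shelf, side_panel, stretcher, top}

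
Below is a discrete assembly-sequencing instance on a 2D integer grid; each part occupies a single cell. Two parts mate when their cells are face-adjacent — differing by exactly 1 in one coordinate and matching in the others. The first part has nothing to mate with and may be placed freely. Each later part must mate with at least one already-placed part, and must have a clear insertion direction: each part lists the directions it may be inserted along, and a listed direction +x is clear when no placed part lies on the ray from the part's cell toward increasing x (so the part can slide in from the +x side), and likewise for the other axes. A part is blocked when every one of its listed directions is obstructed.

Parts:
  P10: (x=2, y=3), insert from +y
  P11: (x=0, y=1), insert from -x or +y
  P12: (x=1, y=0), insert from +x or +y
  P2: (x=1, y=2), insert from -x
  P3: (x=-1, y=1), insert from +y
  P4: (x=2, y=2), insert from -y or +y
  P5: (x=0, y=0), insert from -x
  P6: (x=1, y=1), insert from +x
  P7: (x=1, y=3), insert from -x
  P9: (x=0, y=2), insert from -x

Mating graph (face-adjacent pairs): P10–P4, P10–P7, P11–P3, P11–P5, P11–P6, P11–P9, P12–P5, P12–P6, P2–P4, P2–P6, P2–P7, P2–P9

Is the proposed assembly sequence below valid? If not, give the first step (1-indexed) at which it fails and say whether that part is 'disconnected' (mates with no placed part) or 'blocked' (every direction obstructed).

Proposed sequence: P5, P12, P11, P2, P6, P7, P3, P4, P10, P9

Invalid at step 4 (disconnected)

1. P5@(0, 0) [-x clear] — {P5}
2. P12@(1, 0) [+x clear] — {P12, P5}
3. P11@(0, 1) [-x clear] — {P11, P12, P5}
4. P2@(1, 2) — no placed neighbour ⇒ disconnected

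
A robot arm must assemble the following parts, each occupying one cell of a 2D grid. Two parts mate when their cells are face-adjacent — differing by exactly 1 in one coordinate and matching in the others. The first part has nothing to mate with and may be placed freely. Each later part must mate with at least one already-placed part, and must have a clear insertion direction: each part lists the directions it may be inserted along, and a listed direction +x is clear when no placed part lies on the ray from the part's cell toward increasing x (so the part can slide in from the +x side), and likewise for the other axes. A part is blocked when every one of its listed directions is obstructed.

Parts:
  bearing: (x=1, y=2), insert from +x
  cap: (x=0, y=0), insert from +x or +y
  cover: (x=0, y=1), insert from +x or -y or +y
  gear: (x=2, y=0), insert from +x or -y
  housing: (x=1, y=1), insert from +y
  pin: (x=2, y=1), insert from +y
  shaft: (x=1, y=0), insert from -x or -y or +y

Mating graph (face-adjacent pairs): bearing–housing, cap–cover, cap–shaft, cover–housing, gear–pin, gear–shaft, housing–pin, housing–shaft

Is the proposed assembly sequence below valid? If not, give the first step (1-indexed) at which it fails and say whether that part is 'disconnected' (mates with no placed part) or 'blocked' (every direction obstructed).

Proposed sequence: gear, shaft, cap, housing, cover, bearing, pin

Valid

1. gear@(2, 0) [+x clear] — {gear}
2. shaft@(1, 0) [-x clear] — {gear, shaft}
3. cap@(0, 0) [+y clear] — {cap, gear, shaft}
4. housing@(1, 1) [+y clear] — {cap, gear, housing, shaft}
5. cover@(0, 1) [+y clear] — {cap, cover, gear, housing, shaft}
6. bearing@(1, 2) [+x clear] — {bearing, cap, cover, gear, housing, shaft}
7. pin@(2, 1) [+y clear] — {bearing, cap, cover, gear, housing, pin, shaft}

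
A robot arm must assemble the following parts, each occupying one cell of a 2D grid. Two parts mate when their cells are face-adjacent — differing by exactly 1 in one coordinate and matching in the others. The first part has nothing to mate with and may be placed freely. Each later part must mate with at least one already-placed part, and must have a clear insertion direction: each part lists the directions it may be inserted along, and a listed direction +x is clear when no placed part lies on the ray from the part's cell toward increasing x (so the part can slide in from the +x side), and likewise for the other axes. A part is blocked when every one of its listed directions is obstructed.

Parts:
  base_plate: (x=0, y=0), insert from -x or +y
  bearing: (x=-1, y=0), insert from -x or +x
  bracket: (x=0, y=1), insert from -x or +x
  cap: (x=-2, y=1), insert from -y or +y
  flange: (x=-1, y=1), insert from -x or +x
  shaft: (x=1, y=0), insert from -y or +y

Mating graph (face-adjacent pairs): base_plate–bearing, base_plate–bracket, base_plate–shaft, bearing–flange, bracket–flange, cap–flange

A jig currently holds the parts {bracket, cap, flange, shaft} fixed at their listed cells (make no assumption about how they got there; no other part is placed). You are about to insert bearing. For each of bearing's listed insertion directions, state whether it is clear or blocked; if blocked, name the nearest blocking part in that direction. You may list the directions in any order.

+x: blocked by shaft; -x: clear

-x: ray from bearing(-1, 0) has no placed part ⇒ clear
+x: nearest on ray is shaft@(1, 0) ⇒ blocked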